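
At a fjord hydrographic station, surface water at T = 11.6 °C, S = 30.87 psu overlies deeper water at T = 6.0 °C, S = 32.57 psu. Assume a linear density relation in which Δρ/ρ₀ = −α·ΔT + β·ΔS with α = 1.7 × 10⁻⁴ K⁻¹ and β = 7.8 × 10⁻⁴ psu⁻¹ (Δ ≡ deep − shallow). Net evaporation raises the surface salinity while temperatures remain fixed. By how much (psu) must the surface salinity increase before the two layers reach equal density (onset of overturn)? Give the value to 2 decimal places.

Neutral buoyancy requires −α(T_deep − T_surf) + β(S_deep − S_surf′) = 0.
S_surf′ = S_deep − (α/β)·ΔT = 32.57 − (1.7 × 10⁻⁴/7.8 × 10⁻⁴)·(-5.6) = 33.7905 psu.
Increase required: 33.7905 − 30.87 = 2.9205 psu.

2.92 psu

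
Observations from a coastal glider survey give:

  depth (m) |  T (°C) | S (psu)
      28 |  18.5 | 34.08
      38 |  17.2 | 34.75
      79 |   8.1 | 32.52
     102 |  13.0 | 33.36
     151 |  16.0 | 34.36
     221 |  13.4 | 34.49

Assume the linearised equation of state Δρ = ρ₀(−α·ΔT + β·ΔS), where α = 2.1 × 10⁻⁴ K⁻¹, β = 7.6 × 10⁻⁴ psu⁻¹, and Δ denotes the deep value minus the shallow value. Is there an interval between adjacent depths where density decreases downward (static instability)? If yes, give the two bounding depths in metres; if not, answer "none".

79–102 m

Evaluate Δρ/ρ₀ = −αΔT + βΔS across each adjacent pair:
  28–38 m: −αΔT+βΔS = −(2.1 × 10⁻⁴)(-1.3)+(7.6 × 10⁻⁴)(+0.67) = 7.8 × 10⁻⁴ → stable
  38–79 m: −αΔT+βΔS = −(2.1 × 10⁻⁴)(-9.1)+(7.6 × 10⁻⁴)(-2.23) = 2.2 × 10⁻⁴ → stable
  79–102 m: −αΔT+βΔS = −(2.1 × 10⁻⁴)(+4.9)+(7.6 × 10⁻⁴)(+0.84) = -3.9 × 10⁻⁴ → UNSTABLE
  102–151 m: −αΔT+βΔS = −(2.1 × 10⁻⁴)(+3.0)+(7.6 × 10⁻⁴)(+1.00) = 1.3 × 10⁻⁴ → stable
  151–221 m: −αΔT+βΔS = −(2.1 × 10⁻⁴)(-2.6)+(7.6 × 10⁻⁴)(+0.13) = 6.4 × 10⁻⁴ → stable
The 79–102 m interval has Δρ < 0: lighter water underlies denser water.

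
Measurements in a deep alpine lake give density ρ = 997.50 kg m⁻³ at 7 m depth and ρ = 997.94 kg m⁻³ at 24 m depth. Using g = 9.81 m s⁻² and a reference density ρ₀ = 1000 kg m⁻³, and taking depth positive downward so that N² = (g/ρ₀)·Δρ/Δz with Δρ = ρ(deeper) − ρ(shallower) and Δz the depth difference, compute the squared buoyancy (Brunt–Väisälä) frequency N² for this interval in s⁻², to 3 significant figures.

2.54 × 10⁻⁴ s⁻²

Δρ = 997.94 − 997.50 = 0.44 kg m⁻³ over Δz = 24 − 7 = 17 m.
N² = (9.81/1000) × (0.44/17) = 2.5391 × 10⁻⁴ s⁻² ≈ 2.54 × 10⁻⁴ s⁻².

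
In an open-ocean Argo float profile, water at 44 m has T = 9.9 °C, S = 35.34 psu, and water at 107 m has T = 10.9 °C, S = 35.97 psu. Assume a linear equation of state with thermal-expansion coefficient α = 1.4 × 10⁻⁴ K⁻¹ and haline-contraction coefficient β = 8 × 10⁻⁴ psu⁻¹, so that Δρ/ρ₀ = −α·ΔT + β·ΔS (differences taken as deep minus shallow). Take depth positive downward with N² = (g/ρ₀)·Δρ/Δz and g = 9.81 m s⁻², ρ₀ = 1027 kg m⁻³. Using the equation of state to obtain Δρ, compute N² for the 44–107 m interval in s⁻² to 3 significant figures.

ΔT = +1.0 K, ΔS = +0.63 psu (deep − shallow).
Δρ/ρ₀ = −αΔT + βΔS = -1.40 × 10⁻⁴ + 5.04 × 10⁻⁴ = 3.64 × 10⁻⁴, so Δρ ≈ 0.3738 kg m⁻³.
N² = (g/ρ₀)·Δρ/Δz = g·(Δρ/ρ₀)/Δz = 9.81 × 3.64 × 10⁻⁴ / 63 = 5.6680 × 10⁻⁵ s⁻² ≈ 5.67 × 10⁻⁵ s⁻².

5.67 × 10⁻⁵ s⁻²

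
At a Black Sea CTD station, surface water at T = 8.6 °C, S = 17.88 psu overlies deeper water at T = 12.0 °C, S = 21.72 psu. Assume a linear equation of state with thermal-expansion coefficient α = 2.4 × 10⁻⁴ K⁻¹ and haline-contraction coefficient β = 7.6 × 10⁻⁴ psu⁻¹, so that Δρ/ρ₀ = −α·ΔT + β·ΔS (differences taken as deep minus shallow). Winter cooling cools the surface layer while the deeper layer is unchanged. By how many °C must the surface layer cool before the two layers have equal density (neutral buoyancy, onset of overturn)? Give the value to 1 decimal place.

8.8 °C

Neutral buoyancy requires Δρ = 0, i.e. −α(T_deep − T_surf′) + β(S_deep − S_surf) = 0.
T_surf′ = T_deep − (β/α)·ΔS = 12.0 − (7.6 × 10⁻⁴/2.4 × 10⁻⁴)·(+3.84) = -0.160 °C.
Cooling required: 8.6 − (-0.160) = 8.760 °C.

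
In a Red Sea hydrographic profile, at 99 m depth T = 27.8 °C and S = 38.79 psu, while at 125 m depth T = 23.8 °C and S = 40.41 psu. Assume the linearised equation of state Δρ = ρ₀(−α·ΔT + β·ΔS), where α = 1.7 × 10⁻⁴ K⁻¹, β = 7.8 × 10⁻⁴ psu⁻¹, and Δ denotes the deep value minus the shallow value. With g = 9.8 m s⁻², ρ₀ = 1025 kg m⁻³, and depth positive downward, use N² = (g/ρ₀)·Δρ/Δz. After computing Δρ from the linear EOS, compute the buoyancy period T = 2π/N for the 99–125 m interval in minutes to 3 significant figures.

ΔT = -4.0 K, ΔS = +1.62 psu (deep − shallow).
Δρ/ρ₀ = −αΔT + βΔS = 6.80 × 10⁻⁴ + 1.2636 × 10⁻³ = 1.9436 × 10⁻³, so Δρ ≈ 1.992 kg m⁻³.
N² = (g/ρ₀)·Δρ/Δz = g·(Δρ/ρ₀)/Δz = 9.8 × 1.9436 × 10⁻³ / 26 = 7.3259 × 10⁻⁴ s⁻².
N = √(7.3259 × 10⁻⁴) = 0.027066 rad s⁻¹ → T = 2π/N = 232.14 s = 3.8690 min ≈ 3.87 min.

3.87 min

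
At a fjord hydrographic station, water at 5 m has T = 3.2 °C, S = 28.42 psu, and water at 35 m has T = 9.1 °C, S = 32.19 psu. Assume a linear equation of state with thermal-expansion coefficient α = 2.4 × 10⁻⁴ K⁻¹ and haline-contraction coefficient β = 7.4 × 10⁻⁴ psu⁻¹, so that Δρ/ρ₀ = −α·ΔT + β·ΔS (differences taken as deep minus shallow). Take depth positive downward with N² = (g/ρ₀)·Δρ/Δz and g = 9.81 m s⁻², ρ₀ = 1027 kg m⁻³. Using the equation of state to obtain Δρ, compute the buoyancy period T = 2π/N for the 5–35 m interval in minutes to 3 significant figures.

ΔT = +5.9 K, ΔS = +3.77 psu (deep − shallow).
Δρ/ρ₀ = −αΔT + βΔS = -1.416 × 10⁻³ + 2.7898 × 10⁻³ = 1.3738 × 10⁻³, so Δρ ≈ 1.411 kg m⁻³.
N² = (g/ρ₀)·Δρ/Δz = g·(Δρ/ρ₀)/Δz = 9.81 × 1.3738 × 10⁻³ / 30 = 4.4923 × 10⁻⁴ s⁻².
N = √(4.4923 × 10⁻⁴) = 0.021195 rad s⁻¹ → T = 2π/N = 296.45 s = 4.9408 min ≈ 4.94 min.

4.94 min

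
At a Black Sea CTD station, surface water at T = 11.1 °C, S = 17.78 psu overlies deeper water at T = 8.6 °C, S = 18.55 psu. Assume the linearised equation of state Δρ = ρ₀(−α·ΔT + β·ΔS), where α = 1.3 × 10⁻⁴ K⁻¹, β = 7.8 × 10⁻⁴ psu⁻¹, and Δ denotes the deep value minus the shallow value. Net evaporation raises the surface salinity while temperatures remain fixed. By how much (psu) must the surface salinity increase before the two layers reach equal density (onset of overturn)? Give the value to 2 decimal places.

1.19 psu

Neutral buoyancy requires −α(T_deep − T_surf) + β(S_deep − S_surf′) = 0.
S_surf′ = S_deep − (α/β)·ΔT = 18.55 − (1.3 × 10⁻⁴/7.8 × 10⁻⁴)·(-2.5) = 18.9667 psu.
Increase required: 18.9667 − 17.78 = 1.1867 psu.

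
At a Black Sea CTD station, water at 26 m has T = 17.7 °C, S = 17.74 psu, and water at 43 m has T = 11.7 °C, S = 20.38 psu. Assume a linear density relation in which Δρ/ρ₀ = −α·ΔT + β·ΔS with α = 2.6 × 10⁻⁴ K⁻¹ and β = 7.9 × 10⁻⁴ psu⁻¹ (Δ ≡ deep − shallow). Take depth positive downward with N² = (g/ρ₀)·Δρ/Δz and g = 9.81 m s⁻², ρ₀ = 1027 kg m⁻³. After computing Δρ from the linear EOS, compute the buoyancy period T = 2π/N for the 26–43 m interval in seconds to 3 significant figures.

137 s

ΔT = -6.0 K, ΔS = +2.64 psu (deep − shallow).
Δρ/ρ₀ = −αΔT + βΔS = 1.56 × 10⁻³ + 2.0856 × 10⁻³ = 3.6456 × 10⁻³, so Δρ ≈ 3.744 kg m⁻³.
N² = (g/ρ₀)·Δρ/Δz = g·(Δρ/ρ₀)/Δz = 9.81 × 3.6456 × 10⁻³ / 17 = 2.1037 × 10⁻³ s⁻².
N = √(2.1037 × 10⁻³) = 0.045866 rad s⁻¹ → T = 2π/N = 136.99 s ≈ 137 s.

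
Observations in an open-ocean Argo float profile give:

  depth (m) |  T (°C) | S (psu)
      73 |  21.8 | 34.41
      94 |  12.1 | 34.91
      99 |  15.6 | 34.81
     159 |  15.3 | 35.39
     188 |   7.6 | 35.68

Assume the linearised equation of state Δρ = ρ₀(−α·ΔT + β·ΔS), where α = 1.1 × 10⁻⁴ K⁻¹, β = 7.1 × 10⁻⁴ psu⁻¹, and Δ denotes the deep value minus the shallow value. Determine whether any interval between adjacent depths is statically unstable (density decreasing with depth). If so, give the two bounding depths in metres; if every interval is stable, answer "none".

94–99 m

Evaluate Δρ/ρ₀ = −αΔT + βΔS across each adjacent pair:
  73–94 m: −αΔT+βΔS = −(1.1 × 10⁻⁴)(-9.7)+(7.1 × 10⁻⁴)(+0.50) = 1.4 × 10⁻³ → stable
  94–99 m: −αΔT+βΔS = −(1.1 × 10⁻⁴)(+3.5)+(7.1 × 10⁻⁴)(-0.10) = -4.6 × 10⁻⁴ → UNSTABLE
  99–159 m: −αΔT+βΔS = −(1.1 × 10⁻⁴)(-0.3)+(7.1 × 10⁻⁴)(+0.58) = 4.4 × 10⁻⁴ → stable
  159–188 m: −αΔT+βΔS = −(1.1 × 10⁻⁴)(-7.7)+(7.1 × 10⁻⁴)(+0.29) = 1.1 × 10⁻³ → stable
The 94–99 m interval has Δρ < 0: lighter water underlies denser water.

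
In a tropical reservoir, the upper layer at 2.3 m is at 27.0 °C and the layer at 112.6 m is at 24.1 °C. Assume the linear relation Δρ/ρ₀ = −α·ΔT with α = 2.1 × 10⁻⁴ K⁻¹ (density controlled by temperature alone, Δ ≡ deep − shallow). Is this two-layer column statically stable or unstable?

stable

ΔT = 24.1 − 27.0 = -2.9 K, so Δρ/ρ₀ = −αΔT = 6.09 × 10⁻⁴.
Δρ/ρ₀ > 0, so Δρ > 0: deeper water is denser → statically stable.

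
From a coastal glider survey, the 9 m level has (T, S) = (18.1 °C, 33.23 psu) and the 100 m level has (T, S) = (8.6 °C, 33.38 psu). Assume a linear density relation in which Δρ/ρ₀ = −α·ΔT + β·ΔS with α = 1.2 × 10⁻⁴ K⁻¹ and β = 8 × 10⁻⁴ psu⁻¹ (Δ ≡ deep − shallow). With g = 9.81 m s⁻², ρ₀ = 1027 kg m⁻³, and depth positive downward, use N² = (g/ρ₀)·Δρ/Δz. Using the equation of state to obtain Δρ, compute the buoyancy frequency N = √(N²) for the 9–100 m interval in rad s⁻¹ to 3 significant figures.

ΔT = -9.5 K, ΔS = +0.15 psu (deep − shallow).
Δρ/ρ₀ = −αΔT + βΔS = 1.14 × 10⁻³ + 1.20 × 10⁻⁴ = 1.26 × 10⁻³, so Δρ ≈ 1.294 kg m⁻³.
N² = (g/ρ₀)·Δρ/Δz = g·(Δρ/ρ₀)/Δz = 9.81 × 1.26 × 10⁻³ / 91 = 1.3583 × 10⁻⁴ s⁻².
N = √(1.3583 × 10⁻⁴) = 0.011655 rad s⁻¹ ≈ 0.0117 rad s⁻¹.

0.0117 rad s⁻¹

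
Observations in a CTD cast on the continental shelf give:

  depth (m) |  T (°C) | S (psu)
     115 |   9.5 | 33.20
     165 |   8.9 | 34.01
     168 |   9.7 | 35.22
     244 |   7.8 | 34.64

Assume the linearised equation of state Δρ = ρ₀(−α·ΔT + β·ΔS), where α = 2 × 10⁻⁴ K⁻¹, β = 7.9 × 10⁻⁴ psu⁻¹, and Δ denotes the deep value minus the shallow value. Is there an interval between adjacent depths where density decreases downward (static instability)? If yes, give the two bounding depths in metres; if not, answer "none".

Evaluate Δρ/ρ₀ = −αΔT + βΔS across each adjacent pair:
  115–165 m: −αΔT+βΔS = −(2 × 10⁻⁴)(-0.6)+(7.9 × 10⁻⁴)(+0.81) = 7.6 × 10⁻⁴ → stable
  165–168 m: −αΔT+βΔS = −(2 × 10⁻⁴)(+0.8)+(7.9 × 10⁻⁴)(+1.21) = 8.0 × 10⁻⁴ → stable
  168–244 m: −αΔT+βΔS = −(2 × 10⁻⁴)(-1.9)+(7.9 × 10⁻⁴)(-0.58) = -7.8 × 10⁻⁵ → UNSTABLE
The 168–244 m interval has Δρ < 0: lighter water underlies denser water.

168–244 m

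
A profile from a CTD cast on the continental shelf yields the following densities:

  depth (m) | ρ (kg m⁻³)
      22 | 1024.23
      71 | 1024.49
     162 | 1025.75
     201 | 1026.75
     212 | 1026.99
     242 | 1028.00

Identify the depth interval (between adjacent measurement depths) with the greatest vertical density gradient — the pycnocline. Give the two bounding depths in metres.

Compute the density gradient over each adjacent pair:
  22–71 m: Δρ/Δz = 0.26/49 = 5.3 × 10⁻³ kg m⁻⁴
  71–162 m: Δρ/Δz = 1.26/91 = 0.014 kg m⁻⁴
  162–201 m: Δρ/Δz = 1.00/39 = 0.026 kg m⁻⁴
  201–212 m: Δρ/Δz = 0.24/11 = 0.022 kg m⁻⁴
  212–242 m: Δρ/Δz = 1.01/30 = 0.034 kg m⁻⁴
The largest gradient is in the 212–242 m interval — the pycnocline.

212–242 m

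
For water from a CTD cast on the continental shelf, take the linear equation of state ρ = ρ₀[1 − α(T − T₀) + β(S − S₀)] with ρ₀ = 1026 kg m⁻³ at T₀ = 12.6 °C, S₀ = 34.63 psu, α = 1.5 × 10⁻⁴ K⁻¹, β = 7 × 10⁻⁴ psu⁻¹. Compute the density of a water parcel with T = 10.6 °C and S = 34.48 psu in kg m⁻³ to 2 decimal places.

T − T₀ = -2.0 K, S − S₀ = -0.15 psu.
Bracket = 1 − α·(-2.0) + β·(-0.15) = 1 + (1.95 × 10⁻⁴) = 1.0001950.
ρ = 1026 × 1.0001950 = 1026.20 kg m⁻³.

1026.20 kg m⁻³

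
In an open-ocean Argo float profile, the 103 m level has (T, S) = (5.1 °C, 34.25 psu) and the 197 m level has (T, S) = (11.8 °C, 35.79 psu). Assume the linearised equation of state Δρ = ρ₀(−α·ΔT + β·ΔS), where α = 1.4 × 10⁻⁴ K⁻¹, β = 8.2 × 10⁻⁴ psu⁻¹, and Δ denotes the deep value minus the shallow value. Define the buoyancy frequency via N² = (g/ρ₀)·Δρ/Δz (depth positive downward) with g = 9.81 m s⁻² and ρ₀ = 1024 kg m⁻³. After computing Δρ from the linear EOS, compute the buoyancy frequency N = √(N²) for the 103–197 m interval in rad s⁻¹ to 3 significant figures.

ΔT = +6.7 K, ΔS = +1.54 psu (deep − shallow).
Δρ/ρ₀ = −αΔT + βΔS = -9.38 × 10⁻⁴ + 1.2628 × 10⁻³ = 3.248 × 10⁻⁴, so Δρ ≈ 0.3326 kg m⁻³.
N² = (g/ρ₀)·Δρ/Δz = g·(Δρ/ρ₀)/Δz = 9.81 × 3.248 × 10⁻⁴ / 94 = 3.3897 × 10⁻⁵ s⁻².
N = √(3.3897 × 10⁻⁵) = 5.8221 × 10⁻³ rad s⁻¹ ≈ 5.82 × 10⁻³ rad s⁻¹.

5.82 × 10⁻³ rad s⁻¹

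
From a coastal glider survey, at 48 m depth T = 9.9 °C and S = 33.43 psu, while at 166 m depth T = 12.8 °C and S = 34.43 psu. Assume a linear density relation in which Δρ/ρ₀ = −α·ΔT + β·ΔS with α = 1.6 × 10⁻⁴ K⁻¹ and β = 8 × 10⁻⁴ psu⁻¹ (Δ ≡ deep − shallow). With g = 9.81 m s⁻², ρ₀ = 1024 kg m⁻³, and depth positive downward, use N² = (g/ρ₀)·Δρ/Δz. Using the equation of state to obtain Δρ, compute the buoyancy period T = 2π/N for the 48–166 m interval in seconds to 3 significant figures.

ΔT = +2.9 K, ΔS = +1.00 psu (deep − shallow).
Δρ/ρ₀ = −αΔT + βΔS = -4.64 × 10⁻⁴ + 8.00 × 10⁻⁴ = 3.36 × 10⁻⁴, so Δρ ≈ 0.3441 kg m⁻³.
N² = (g/ρ₀)·Δρ/Δz = g·(Δρ/ρ₀)/Δz = 9.81 × 3.36 × 10⁻⁴ / 118 = 2.7934 × 10⁻⁵ s⁻².
N = √(2.7934 × 10⁻⁵) = 5.2853 × 10⁻³ rad s⁻¹ → T = 2π/N = 1.1888 × 10³ s ≈ 1.19 × 10³ s.

1.19 × 10³ s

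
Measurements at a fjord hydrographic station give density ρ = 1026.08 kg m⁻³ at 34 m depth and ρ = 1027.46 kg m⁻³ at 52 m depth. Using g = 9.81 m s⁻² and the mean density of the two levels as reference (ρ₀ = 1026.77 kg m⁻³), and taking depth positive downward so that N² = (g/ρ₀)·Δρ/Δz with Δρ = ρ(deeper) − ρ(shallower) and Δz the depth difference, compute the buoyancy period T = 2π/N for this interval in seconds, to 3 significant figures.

232 s

Δρ = 1027.46 − 1026.08 = 1.38 kg m⁻³ over Δz = 52 − 34 = 18 m.
N² = (9.81/1026.77) × (1.38/18) = 7.3249 × 10⁻⁴ s⁻².
N = √(7.3249 × 10⁻⁴) = 0.027065 rad s⁻¹, so T = 2π/N = 232.15 s ≈ 232 s.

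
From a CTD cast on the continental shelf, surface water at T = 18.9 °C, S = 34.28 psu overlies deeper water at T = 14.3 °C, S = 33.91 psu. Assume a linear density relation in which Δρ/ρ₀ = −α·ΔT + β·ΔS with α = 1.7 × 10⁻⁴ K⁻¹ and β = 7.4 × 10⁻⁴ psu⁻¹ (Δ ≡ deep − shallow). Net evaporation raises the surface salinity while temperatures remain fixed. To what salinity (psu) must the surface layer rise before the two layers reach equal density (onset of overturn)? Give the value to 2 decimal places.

Neutral buoyancy requires −α(T_deep − T_surf) + β(S_deep − S_surf′) = 0.
S_surf′ = S_deep − (α/β)·ΔT = 33.91 − (1.7 × 10⁻⁴/7.4 × 10⁻⁴)·(-4.6) = 34.9668 psu.
Increase required: 34.9668 − 34.28 = 0.6868 psu.

34.97 psu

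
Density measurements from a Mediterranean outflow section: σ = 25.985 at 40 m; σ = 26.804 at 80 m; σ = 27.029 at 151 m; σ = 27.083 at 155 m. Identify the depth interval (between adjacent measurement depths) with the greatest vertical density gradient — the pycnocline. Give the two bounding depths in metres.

40–80 m

Compute the density gradient over each adjacent pair:
  40–80 m: Δρ/Δz = 0.819/40 = 0.020 kg m⁻⁴
  80–151 m: Δρ/Δz = 0.225/71 = 3.2 × 10⁻³ kg m⁻⁴
  151–155 m: Δρ/Δz = 0.054/4 = 0.013 kg m⁻⁴
The largest gradient is in the 40–80 m interval — the pycnocline.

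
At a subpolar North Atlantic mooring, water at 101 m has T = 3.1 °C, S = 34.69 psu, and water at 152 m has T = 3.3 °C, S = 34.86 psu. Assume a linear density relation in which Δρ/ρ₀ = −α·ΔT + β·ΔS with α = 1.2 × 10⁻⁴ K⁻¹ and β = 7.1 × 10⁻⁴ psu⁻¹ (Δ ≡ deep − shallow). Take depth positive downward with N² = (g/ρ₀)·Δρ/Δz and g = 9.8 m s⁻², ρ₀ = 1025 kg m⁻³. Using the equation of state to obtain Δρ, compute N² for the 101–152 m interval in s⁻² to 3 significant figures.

1.86 × 10⁻⁵ s⁻²

ΔT = +0.2 K, ΔS = +0.17 psu (deep − shallow).
Δρ/ρ₀ = −αΔT + βΔS = -2.40 × 10⁻⁵ + 1.207 × 10⁻⁴ = 9.67 × 10⁻⁵, so Δρ ≈ 0.09912 kg m⁻³.
N² = (g/ρ₀)·Δρ/Δz = g·(Δρ/ρ₀)/Δz = 9.8 × 9.67 × 10⁻⁵ / 51 = 1.8582 × 10⁻⁵ s⁻² ≈ 1.86 × 10⁻⁵ s⁻².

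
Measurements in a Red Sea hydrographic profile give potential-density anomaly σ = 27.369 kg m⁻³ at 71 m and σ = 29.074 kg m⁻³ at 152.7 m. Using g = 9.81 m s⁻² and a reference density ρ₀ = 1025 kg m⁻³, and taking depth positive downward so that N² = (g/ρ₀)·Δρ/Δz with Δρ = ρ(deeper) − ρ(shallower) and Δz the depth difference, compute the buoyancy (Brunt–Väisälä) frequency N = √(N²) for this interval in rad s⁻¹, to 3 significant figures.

0.0141 rad s⁻¹

Δρ = 1029.074 − 1027.369 = 1.705 kg m⁻³ over Δz = 152.7 − 71 = 81.7 m.
N² = (9.81/1025) × (1.705/81.7) = 1.9973 × 10⁻⁴ s⁻².
N = √(1.9973 × 10⁻⁴) = 0.014133 rad s⁻¹ ≈ 0.0141 rad s⁻¹.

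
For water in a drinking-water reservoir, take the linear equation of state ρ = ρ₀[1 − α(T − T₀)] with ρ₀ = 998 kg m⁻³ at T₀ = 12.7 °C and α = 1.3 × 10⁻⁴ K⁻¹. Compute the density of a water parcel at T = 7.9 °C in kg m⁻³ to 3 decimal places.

998.623 kg m⁻³

T − T₀ = -4.8 K.
Bracket = 1 − α·(-4.8) = 1 + (6.24 × 10⁻⁴) = 1.0006240.
ρ = 998 × 1.0006240 = 998.623 kg m⁻³.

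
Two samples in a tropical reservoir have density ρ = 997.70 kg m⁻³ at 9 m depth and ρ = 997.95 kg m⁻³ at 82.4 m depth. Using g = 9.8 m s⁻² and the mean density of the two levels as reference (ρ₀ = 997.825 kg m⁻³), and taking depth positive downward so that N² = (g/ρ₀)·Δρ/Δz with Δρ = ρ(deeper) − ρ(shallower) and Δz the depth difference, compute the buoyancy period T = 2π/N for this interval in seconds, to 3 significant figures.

Δρ = 997.95 − 997.70 = 0.25 kg m⁻³ over Δz = 82.4 − 9 = 73.4 m.
N² = (9.8/997.825) × (0.25/73.4) = 3.3452 × 10⁻⁵ s⁻².
N = √(3.3452 × 10⁻⁵) = 5.7838 × 10⁻³ rad s⁻¹, so T = 2π/N = 1.0863 × 10³ s ≈ 1.09 × 10³ s.

1.09 × 10³ s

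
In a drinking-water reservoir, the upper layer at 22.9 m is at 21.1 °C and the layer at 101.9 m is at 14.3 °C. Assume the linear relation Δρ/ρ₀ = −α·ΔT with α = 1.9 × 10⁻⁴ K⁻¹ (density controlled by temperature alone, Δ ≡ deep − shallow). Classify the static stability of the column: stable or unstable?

stable

ΔT = 14.3 − 21.1 = -6.8 K, so Δρ/ρ₀ = −αΔT = 1.292 × 10⁻³.
Δρ/ρ₀ > 0, so Δρ > 0: deeper water is denser → statically stable.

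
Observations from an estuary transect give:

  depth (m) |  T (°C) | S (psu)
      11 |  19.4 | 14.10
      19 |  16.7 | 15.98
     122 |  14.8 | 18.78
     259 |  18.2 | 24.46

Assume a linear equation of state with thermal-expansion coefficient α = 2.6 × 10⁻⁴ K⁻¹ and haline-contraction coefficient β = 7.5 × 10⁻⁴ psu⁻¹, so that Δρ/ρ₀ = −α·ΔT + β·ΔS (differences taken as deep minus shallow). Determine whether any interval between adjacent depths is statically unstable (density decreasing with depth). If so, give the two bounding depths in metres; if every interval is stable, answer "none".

Evaluate Δρ/ρ₀ = −αΔT + βΔS across each adjacent pair:
  11–19 m: −αΔT+βΔS = −(2.6 × 10⁻⁴)(-2.7)+(7.5 × 10⁻⁴)(+1.88) = 2.1 × 10⁻³ → stable
  19–122 m: −αΔT+βΔS = −(2.6 × 10⁻⁴)(-1.9)+(7.5 × 10⁻⁴)(+2.80) = 2.6 × 10⁻³ → stable
  122–259 m: −αΔT+βΔS = −(2.6 × 10⁻⁴)(+3.4)+(7.5 × 10⁻⁴)(+5.68) = 3.4 × 10⁻³ → stable
Every interval has Δρ > 0: the column is stably stratified throughout.

none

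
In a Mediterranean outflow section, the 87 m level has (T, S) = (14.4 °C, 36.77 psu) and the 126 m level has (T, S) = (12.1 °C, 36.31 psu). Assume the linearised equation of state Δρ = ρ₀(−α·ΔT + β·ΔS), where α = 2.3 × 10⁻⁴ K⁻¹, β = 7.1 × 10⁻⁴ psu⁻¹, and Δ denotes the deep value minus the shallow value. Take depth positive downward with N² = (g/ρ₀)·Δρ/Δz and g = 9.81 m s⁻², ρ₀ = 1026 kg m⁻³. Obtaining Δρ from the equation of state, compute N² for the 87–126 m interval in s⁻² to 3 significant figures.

5.09 × 10⁻⁵ s⁻²

ΔT = -2.3 K, ΔS = -0.46 psu (deep − shallow).
Δρ/ρ₀ = −αΔT + βΔS = 5.29 × 10⁻⁴ − 3.266 × 10⁻⁴ = 2.024 × 10⁻⁴, so Δρ ≈ 0.2077 kg m⁻³.
N² = (g/ρ₀)·Δρ/Δz = g·(Δρ/ρ₀)/Δz = 9.81 × 2.024 × 10⁻⁴ / 39 = 5.0911 × 10⁻⁵ s⁻² ≈ 5.09 × 10⁻⁵ s⁻².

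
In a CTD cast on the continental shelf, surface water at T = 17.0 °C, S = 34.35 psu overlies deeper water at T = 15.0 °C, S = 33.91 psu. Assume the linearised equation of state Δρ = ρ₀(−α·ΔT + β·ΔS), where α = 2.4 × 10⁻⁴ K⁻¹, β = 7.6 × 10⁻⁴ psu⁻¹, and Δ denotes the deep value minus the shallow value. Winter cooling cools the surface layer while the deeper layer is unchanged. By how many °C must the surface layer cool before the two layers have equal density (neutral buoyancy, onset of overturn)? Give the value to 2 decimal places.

Neutral buoyancy requires Δρ = 0, i.e. −α(T_deep − T_surf′) + β(S_deep − S_surf) = 0.
T_surf′ = T_deep − (β/α)·ΔS = 15.0 − (7.6 × 10⁻⁴/2.4 × 10⁻⁴)·(-0.44) = 16.3933 °C.
Cooling required: 17.0 − (16.3933) = 0.6067 °C.

0.61 °C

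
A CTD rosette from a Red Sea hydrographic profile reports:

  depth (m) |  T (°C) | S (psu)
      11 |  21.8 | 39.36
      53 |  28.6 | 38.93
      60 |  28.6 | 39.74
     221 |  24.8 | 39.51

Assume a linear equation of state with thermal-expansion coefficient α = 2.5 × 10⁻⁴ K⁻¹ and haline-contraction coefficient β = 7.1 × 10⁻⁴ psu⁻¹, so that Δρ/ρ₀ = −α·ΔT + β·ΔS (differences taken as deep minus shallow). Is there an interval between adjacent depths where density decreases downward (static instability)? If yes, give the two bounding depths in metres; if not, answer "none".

Evaluate Δρ/ρ₀ = −αΔT + βΔS across each adjacent pair:
  11–53 m: −αΔT+βΔS = −(2.5 × 10⁻⁴)(+6.8)+(7.1 × 10⁻⁴)(-0.43) = -2.0 × 10⁻³ → UNSTABLE
  53–60 m: −αΔT+βΔS = −(2.5 × 10⁻⁴)(+0.0)+(7.1 × 10⁻⁴)(+0.81) = 5.8 × 10⁻⁴ → stable
  60–221 m: −αΔT+βΔS = −(2.5 × 10⁻⁴)(-3.8)+(7.1 × 10⁻⁴)(-0.23) = 7.9 × 10⁻⁴ → stable
The 11–53 m interval has Δρ < 0: lighter water underlies denser water.

11–53 m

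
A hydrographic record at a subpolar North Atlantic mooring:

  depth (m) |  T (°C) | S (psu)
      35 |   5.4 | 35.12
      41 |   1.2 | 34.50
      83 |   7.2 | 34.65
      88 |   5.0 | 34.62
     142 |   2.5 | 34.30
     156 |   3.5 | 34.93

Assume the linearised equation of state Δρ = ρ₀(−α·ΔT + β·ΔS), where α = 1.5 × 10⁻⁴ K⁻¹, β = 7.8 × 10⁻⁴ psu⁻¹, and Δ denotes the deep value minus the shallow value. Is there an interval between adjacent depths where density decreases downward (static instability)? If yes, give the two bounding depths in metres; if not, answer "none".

Evaluate Δρ/ρ₀ = −αΔT + βΔS across each adjacent pair:
  35–41 m: −αΔT+βΔS = −(1.5 × 10⁻⁴)(-4.2)+(7.8 × 10⁻⁴)(-0.62) = 1.5 × 10⁻⁴ → stable
  41–83 m: −αΔT+βΔS = −(1.5 × 10⁻⁴)(+6.0)+(7.8 × 10⁻⁴)(+0.15) = -7.8 × 10⁻⁴ → UNSTABLE
  83–88 m: −αΔT+βΔS = −(1.5 × 10⁻⁴)(-2.2)+(7.8 × 10⁻⁴)(-0.03) = 3.1 × 10⁻⁴ → stable
  88–142 m: −αΔT+βΔS = −(1.5 × 10⁻⁴)(-2.5)+(7.8 × 10⁻⁴)(-0.32) = 1.3 × 10⁻⁴ → stable
  142–156 m: −αΔT+βΔS = −(1.5 × 10⁻⁴)(+1.0)+(7.8 × 10⁻⁴)(+0.63) = 3.4 × 10⁻⁴ → stable
The 41–83 m interval has Δρ < 0: lighter water underlies denser water.

41–83 m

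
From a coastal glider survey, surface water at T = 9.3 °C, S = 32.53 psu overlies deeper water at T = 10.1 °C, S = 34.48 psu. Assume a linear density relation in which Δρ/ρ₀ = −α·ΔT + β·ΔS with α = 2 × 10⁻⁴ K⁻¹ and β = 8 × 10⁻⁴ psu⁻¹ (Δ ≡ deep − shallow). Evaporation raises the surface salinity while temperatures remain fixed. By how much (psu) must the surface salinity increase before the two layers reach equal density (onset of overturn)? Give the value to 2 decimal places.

Neutral buoyancy requires −α(T_deep − T_surf) + β(S_deep − S_surf′) = 0.
S_surf′ = S_deep − (α/β)·ΔT = 34.48 − (2 × 10⁻⁴/8 × 10⁻⁴)·(+0.8) = 34.2800 psu.
Increase required: 34.2800 − 32.53 = 1.7500 psu.

1.75 psu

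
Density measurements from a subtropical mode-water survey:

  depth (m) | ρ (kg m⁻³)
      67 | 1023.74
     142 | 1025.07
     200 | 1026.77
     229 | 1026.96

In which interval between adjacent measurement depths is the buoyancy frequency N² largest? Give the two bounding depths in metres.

142–200 m

Compute the density gradient over each adjacent pair:
  67–142 m: Δρ/Δz = 1.33/75 = 0.018 kg m⁻⁴
  142–200 m: Δρ/Δz = 1.70/58 = 0.029 kg m⁻⁴
  200–229 m: Δρ/Δz = 0.19/29 = 6.6 × 10⁻³ kg m⁻⁴
The largest gradient is in the 142–200 m interval — the pycnocline.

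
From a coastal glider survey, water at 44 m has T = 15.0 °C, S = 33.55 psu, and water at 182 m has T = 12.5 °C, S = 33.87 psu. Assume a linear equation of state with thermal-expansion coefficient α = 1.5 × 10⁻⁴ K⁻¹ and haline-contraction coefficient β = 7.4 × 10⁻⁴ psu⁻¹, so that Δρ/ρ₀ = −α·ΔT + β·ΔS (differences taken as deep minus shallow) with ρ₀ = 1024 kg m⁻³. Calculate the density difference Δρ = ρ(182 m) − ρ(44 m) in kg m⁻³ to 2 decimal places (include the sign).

ΔT = -2.5 K, ΔS = +0.32 psu (deep − shallow).
Δρ/ρ₀ = −(1.5 × 10⁻⁴)(-2.5) + (7.4 × 10⁻⁴)(+0.32) = 6.118 × 10⁻⁴.
Δρ = 1024 × (6.118 × 10⁻⁴) = +0.63 kg m⁻³.
Positive Δρ: denser below, stable.

+0.63 kg m⁻³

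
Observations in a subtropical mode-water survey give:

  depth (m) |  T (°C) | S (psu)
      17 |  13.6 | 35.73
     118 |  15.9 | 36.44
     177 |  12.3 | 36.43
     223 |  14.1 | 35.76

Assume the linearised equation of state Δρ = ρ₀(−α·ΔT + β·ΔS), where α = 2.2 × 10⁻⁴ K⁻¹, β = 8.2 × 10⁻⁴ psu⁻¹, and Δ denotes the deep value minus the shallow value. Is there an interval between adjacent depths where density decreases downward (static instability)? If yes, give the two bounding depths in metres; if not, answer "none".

Evaluate Δρ/ρ₀ = −αΔT + βΔS across each adjacent pair:
  17–118 m: −αΔT+βΔS = −(2.2 × 10⁻⁴)(+2.3)+(8.2 × 10⁻⁴)(+0.71) = 7.6 × 10⁻⁵ → stable
  118–177 m: −αΔT+βΔS = −(2.2 × 10⁻⁴)(-3.6)+(8.2 × 10⁻⁴)(-0.01) = 7.8 × 10⁻⁴ → stable
  177–223 m: −αΔT+βΔS = −(2.2 × 10⁻⁴)(+1.8)+(8.2 × 10⁻⁴)(-0.67) = -9.5 × 10⁻⁴ → UNSTABLE
The 177–223 m interval has Δρ < 0: lighter water underlies denser water.

177–223 m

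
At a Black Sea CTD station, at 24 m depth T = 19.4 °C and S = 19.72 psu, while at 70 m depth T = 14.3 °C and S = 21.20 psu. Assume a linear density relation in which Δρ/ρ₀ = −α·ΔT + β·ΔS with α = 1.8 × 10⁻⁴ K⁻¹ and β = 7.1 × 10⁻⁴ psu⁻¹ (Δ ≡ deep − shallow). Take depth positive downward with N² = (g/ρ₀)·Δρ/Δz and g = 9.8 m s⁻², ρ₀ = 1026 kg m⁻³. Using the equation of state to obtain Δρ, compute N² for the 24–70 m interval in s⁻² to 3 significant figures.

ΔT = -5.1 K, ΔS = +1.48 psu (deep − shallow).
Δρ/ρ₀ = −αΔT + βΔS = 9.18 × 10⁻⁴ + 1.0508 × 10⁻³ = 1.9688 × 10⁻³, so Δρ ≈ 2.020 kg m⁻³.
N² = (g/ρ₀)·Δρ/Δz = g·(Δρ/ρ₀)/Δz = 9.8 × 1.9688 × 10⁻³ / 46 = 4.1944 × 10⁻⁴ s⁻² ≈ 4.19 × 10⁻⁴ s⁻².

4.19 × 10⁻⁴ s⁻²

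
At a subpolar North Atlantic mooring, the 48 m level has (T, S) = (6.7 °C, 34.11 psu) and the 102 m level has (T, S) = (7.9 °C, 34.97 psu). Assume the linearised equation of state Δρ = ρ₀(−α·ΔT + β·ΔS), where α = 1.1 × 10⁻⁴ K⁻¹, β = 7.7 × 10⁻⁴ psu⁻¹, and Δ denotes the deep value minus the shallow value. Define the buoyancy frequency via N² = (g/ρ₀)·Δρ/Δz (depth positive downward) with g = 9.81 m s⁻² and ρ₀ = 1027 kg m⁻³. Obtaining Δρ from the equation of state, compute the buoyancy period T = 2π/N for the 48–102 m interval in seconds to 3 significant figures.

ΔT = +1.2 K, ΔS = +0.86 psu (deep − shallow).
Δρ/ρ₀ = −αΔT + βΔS = -1.32 × 10⁻⁴ + 6.622 × 10⁻⁴ = 5.302 × 10⁻⁴, so Δρ ≈ 0.5445 kg m⁻³.
N² = (g/ρ₀)·Δρ/Δz = g·(Δρ/ρ₀)/Δz = 9.81 × 5.302 × 10⁻⁴ / 54 = 9.6320 × 10⁻⁵ s⁻².
N = √(9.6320 × 10⁻⁵) = 9.8143 × 10⁻³ rad s⁻¹ → T = 2π/N = 640.21 s ≈ 640 s.

640 s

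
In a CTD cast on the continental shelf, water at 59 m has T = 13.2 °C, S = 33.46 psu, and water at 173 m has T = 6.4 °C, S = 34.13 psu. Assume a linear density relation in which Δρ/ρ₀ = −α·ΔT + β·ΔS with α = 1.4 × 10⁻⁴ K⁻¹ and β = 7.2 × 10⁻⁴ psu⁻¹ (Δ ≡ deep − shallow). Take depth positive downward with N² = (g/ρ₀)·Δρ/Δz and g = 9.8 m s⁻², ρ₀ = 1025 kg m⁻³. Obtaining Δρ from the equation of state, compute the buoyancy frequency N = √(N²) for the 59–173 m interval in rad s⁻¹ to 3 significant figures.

0.0111 rad s⁻¹

ΔT = -6.8 K, ΔS = +0.67 psu (deep − shallow).
Δρ/ρ₀ = −αΔT + βΔS = 9.52 × 10⁻⁴ + 4.824 × 10⁻⁴ = 1.4344 × 10⁻³, so Δρ ≈ 1.470 kg m⁻³.
N² = (g/ρ₀)·Δρ/Δz = g·(Δρ/ρ₀)/Δz = 9.8 × 1.4344 × 10⁻³ / 114 = 1.2331 × 10⁻⁴ s⁻².
N = √(1.2331 × 10⁻⁴) = 0.011105 rad s⁻¹ ≈ 0.0111 rad s⁻¹.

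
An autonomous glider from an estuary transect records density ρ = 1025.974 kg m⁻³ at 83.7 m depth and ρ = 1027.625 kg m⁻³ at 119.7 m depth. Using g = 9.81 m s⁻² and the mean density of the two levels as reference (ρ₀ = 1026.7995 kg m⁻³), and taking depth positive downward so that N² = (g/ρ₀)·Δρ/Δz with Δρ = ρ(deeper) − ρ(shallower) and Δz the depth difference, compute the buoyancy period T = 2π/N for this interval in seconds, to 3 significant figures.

300 s

Δρ = 1027.625 − 1025.974 = 1.651 kg m⁻³ over Δz = 119.7 − 83.7 = 36 m.
N² = (9.81/1026.7995) × (1.651/36) = 4.3816 × 10⁻⁴ s⁻².
N = √(4.3816 × 10⁻⁴) = 0.020932 rad s⁻¹, so T = 2π/N = 300.17 s ≈ 300 s.
Since Δρ > 0 the layer is stably stratified.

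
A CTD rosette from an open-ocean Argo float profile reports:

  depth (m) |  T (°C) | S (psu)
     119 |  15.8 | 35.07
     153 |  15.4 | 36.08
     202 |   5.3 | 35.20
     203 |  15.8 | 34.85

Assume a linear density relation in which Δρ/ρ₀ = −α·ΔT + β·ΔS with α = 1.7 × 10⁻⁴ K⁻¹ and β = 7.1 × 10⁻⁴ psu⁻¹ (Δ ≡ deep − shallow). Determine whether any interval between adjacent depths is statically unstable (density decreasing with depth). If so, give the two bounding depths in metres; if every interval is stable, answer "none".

Evaluate Δρ/ρ₀ = −αΔT + βΔS across each adjacent pair:
  119–153 m: −αΔT+βΔS = −(1.7 × 10⁻⁴)(-0.4)+(7.1 × 10⁻⁴)(+1.01) = 7.9 × 10⁻⁴ → stable
  153–202 m: −αΔT+βΔS = −(1.7 × 10⁻⁴)(-10.1)+(7.1 × 10⁻⁴)(-0.88) = 1.1 × 10⁻³ → stable
  202–203 m: −αΔT+βΔS = −(1.7 × 10⁻⁴)(+10.5)+(7.1 × 10⁻⁴)(-0.35) = -2.0 × 10⁻³ → UNSTABLE
The 202–203 m interval has Δρ < 0: lighter water underlies denser water.

202–203 m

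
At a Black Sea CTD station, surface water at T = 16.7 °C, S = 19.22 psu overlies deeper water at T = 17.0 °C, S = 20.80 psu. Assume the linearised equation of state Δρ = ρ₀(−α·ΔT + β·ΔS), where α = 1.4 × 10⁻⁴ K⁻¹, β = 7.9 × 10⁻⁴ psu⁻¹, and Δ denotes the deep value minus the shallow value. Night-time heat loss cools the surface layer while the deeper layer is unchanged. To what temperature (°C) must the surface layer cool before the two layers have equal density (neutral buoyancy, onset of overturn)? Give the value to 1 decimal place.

8.1 °C

Neutral buoyancy requires Δρ = 0, i.e. −α(T_deep − T_surf′) + β(S_deep − S_surf) = 0.
T_surf′ = T_deep − (β/α)·ΔS = 17.0 − (7.9 × 10⁻⁴/1.4 × 10⁻⁴)·(+1.58) = 8.084 °C.
Cooling required: 16.7 − (8.084) = 8.616 °C.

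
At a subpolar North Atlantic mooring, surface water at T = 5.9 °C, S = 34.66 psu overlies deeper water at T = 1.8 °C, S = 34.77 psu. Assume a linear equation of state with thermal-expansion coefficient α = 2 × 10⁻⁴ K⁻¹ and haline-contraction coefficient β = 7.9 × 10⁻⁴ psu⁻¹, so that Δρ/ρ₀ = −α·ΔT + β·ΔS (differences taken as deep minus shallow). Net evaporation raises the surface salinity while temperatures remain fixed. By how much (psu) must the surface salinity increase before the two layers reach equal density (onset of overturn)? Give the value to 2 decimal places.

1.15 psu

Neutral buoyancy requires −α(T_deep − T_surf) + β(S_deep − S_surf′) = 0.
S_surf′ = S_deep − (α/β)·ΔT = 34.77 − (2 × 10⁻⁴/7.9 × 10⁻⁴)·(-4.1) = 35.8080 psu.
Increase required: 35.8080 − 34.66 = 1.1480 psu.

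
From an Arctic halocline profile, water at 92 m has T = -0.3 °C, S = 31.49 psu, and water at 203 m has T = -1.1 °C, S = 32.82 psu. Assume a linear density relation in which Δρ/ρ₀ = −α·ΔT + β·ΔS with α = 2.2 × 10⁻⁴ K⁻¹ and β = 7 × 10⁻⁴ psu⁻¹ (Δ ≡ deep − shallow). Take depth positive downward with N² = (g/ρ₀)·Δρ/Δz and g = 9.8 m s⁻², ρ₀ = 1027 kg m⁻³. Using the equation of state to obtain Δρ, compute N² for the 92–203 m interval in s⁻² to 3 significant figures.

9.77 × 10⁻⁵ s⁻²

ΔT = -0.8 K, ΔS = +1.33 psu (deep − shallow).
Δρ/ρ₀ = −αΔT + βΔS = 1.76 × 10⁻⁴ + 9.31 × 10⁻⁴ = 1.107 × 10⁻³, so Δρ ≈ 1.137 kg m⁻³.
N² = (g/ρ₀)·Δρ/Δz = g·(Δρ/ρ₀)/Δz = 9.8 × 1.107 × 10⁻³ / 111 = 9.7735 × 10⁻⁵ s⁻² ≈ 9.77 × 10⁻⁵ s⁻².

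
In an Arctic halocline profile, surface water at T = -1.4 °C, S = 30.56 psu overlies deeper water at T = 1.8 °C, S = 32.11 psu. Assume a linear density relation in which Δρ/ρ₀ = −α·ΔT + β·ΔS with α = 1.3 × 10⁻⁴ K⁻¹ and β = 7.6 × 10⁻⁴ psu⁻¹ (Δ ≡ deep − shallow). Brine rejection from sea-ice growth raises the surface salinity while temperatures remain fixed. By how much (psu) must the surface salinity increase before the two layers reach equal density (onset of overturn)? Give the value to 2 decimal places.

Neutral buoyancy requires −α(T_deep − T_surf) + β(S_deep − S_surf′) = 0.
S_surf′ = S_deep − (α/β)·ΔT = 32.11 − (1.3 × 10⁻⁴/7.6 × 10⁻⁴)·(+3.2) = 31.5626 psu.
Increase required: 31.5626 − 30.56 = 1.0026 psu.

1.00 psu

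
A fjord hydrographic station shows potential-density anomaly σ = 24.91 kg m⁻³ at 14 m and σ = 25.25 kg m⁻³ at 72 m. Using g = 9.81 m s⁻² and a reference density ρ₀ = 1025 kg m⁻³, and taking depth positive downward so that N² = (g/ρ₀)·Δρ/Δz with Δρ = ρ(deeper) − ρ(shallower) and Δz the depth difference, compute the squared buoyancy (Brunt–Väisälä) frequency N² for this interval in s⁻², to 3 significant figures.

Δρ = 1025.25 − 1024.91 = 0.34 kg m⁻³ over Δz = 72 − 14 = 58 m.
N² = (9.81/1025) × (0.34/58) = 5.6104 × 10⁻⁵ s⁻² ≈ 5.61 × 10⁻⁵ s⁻².

5.61 × 10⁻⁵ s⁻²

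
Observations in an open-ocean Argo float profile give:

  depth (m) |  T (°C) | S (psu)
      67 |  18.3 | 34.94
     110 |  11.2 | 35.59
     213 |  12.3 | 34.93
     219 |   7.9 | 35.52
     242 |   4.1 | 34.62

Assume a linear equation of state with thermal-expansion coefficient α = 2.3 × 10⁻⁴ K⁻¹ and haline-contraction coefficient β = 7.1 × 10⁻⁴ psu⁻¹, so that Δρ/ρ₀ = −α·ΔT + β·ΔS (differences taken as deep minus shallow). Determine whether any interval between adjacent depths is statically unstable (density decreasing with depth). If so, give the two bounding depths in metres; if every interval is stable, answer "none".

Evaluate Δρ/ρ₀ = −αΔT + βΔS across each adjacent pair:
  67–110 m: −αΔT+βΔS = −(2.3 × 10⁻⁴)(-7.1)+(7.1 × 10⁻⁴)(+0.65) = 2.1 × 10⁻³ → stable
  110–213 m: −αΔT+βΔS = −(2.3 × 10⁻⁴)(+1.1)+(7.1 × 10⁻⁴)(-0.66) = -7.2 × 10⁻⁴ → UNSTABLE
  213–219 m: −αΔT+βΔS = −(2.3 × 10⁻⁴)(-4.4)+(7.1 × 10⁻⁴)(+0.59) = 1.4 × 10⁻³ → stable
  219–242 m: −αΔT+βΔS = −(2.3 × 10⁻⁴)(-3.8)+(7.1 × 10⁻⁴)(-0.90) = 2.3 × 10⁻⁴ → stable
The 110–213 m interval has Δρ < 0: lighter water underlies denser water.

110–213 m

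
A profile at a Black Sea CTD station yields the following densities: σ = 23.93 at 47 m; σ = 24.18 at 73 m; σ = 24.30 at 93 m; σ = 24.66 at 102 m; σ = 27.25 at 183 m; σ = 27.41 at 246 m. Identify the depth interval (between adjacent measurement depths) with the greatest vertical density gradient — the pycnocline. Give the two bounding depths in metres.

Compute the density gradient over each adjacent pair:
  47–73 m: Δρ/Δz = 0.25/26 = 9.6 × 10⁻³ kg m⁻⁴
  73–93 m: Δρ/Δz = 0.12/20 = 6.0 × 10⁻³ kg m⁻⁴
  93–102 m: Δρ/Δz = 0.36/9 = 0.040 kg m⁻⁴
  102–183 m: Δρ/Δz = 2.59/81 = 0.032 kg m⁻⁴
  183–246 m: Δρ/Δz = 0.16/63 = 2.5 × 10⁻³ kg m⁻⁴
The largest gradient is in the 93–102 m interval — the pycnocline.

93–102 m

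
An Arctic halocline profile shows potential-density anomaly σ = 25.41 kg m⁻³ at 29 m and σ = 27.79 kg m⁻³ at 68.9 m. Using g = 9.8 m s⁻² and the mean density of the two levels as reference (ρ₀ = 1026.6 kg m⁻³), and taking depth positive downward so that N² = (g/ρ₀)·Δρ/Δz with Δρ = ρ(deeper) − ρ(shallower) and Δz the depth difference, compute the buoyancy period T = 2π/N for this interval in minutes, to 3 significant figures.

Δρ = 1027.79 − 1025.41 = 2.38 kg m⁻³ over Δz = 68.9 − 29 = 39.9 m.
N² = (9.8/1026.6) × (2.38/39.9) = 5.6941 × 10⁻⁴ s⁻².
N = √(5.6941 × 10⁻⁴) = 0.023862 rad s⁻¹, so T = 2π/N = 263.31 s = 4.3885 min ≈ 4.39 min.

4.39 min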